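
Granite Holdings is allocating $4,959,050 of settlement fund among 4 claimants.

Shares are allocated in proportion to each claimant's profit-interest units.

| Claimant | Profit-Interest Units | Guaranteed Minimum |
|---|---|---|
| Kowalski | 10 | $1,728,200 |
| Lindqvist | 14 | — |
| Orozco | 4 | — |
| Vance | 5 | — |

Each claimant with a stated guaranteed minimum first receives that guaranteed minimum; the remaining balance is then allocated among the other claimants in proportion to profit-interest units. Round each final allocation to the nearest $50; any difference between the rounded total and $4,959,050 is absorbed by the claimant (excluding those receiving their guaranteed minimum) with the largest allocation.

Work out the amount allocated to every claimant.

Kowalski: $1,728,200 | Lindqvist: $1,966,600 | Orozco: $561,900 | Vance: $702,350

Fund the minimums — Kowalski $1,728,200. Remaining pool $3,230,850.
Remaining pool split over remaining profit-interest units 23: Lindqvist 1,966,604.35 → $1,966,600; Orozco 561,886.96 → $561,900; Vance 702,358.70 → $702,350.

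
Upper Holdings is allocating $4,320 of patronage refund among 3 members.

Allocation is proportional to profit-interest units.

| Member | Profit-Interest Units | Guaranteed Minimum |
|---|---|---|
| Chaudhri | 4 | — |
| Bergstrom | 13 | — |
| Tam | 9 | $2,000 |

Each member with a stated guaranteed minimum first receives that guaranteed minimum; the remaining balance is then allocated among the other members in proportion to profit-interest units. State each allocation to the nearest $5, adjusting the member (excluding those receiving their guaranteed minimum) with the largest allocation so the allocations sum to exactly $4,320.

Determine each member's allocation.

Minimums first: Tam $2,000. Residual $2,320.
Residual split over remaining profit-interest units 17: Chaudhri 545.88 → $545; Bergstrom 1,774.12 → $1,775.

Chaudhri: $545 | Bergstrom: $1,775 | Tam: $2,000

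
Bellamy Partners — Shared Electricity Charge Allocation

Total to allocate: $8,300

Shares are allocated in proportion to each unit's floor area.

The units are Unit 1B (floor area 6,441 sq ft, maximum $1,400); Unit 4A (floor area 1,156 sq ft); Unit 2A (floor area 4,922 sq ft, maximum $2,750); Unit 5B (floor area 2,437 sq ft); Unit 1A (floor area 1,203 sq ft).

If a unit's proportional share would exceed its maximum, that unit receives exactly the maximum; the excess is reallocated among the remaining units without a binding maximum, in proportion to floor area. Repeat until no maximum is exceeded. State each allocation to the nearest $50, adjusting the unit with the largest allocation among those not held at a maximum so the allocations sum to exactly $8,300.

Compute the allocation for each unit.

Floor area total: 16,159.
Proportional shares (ignoring caps): Unit 1B 3,308.39; Unit 4A 593.77; Unit 2A 2,528.16; Unit 5B 1,251.75; Unit 1A 617.92.
Capped: Unit 1B ($1,400); remaining pool $6,900 reallocated over remaining floor area 9,718.
Capped: Unit 2A ($2,750); remaining pool $4,150 reallocated over remaining floor area 4,796.
Shares after redistribution: Unit 4A 1,000.29 → $1,000; Unit 5B 2,108.75 → $2,100; Unit 1A 1,040.96 → $1,050.

Unit 1B: $1,400; Unit 4A: $1,000; Unit 2A: $2,750; Unit 5B: $2,100; Unit 1A: $1,050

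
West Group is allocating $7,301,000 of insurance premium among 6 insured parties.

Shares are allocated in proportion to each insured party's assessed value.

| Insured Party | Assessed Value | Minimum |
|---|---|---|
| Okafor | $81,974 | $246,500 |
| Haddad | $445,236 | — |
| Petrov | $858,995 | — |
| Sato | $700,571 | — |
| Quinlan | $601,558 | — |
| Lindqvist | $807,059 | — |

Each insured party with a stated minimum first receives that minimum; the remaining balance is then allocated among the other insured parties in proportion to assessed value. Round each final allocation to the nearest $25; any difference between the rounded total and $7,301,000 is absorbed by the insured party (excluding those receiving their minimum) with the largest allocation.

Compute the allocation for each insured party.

Okafor: $246,500; Haddad: $920,175; Petrov: $1,775,250; Sato: $1,447,875; Quinlan: $1,243,250; Lindqvist: $1,667,950

Fund the minimums — Okafor $246,500. Remaining pool $7,054,500.
Remaining pool split over remaining assessed value 3,413,419: Haddad 920,167.54 → $920,175; Petrov 1,775,281.68 → $1,775,275; Sato 1,447,867.41 → $1,447,875; Quinlan 1,243,237.62 → $1,243,250; Lindqvist 1,667,945.75 → $1,667,950.
Rounding difference −$25 applied to Petrov → $1,775,250.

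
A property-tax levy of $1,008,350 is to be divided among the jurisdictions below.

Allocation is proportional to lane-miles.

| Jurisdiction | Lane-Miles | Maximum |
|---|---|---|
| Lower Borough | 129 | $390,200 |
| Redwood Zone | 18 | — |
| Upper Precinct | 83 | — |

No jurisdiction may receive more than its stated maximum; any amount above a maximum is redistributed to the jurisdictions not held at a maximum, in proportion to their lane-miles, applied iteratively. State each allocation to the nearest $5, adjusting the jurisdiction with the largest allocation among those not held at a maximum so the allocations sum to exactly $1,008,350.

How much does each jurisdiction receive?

Lane-miles total: 230.
Pro-rata shares before constraints: Lower Borough 565,552.83; Redwood Zone 78,914.35; Upper Precinct 363,882.83.
Cap binds for Lower Borough ($390,200); balance $618,150 reallocated over remaining lane-miles 101.
Redistributed shares: Redwood Zone 110,165.35 → $110,165; Upper Precinct 507,984.65 → $507,985.

Lower Borough: $390,200; Redwood Zone: $110,165; Upper Precinct: $507,985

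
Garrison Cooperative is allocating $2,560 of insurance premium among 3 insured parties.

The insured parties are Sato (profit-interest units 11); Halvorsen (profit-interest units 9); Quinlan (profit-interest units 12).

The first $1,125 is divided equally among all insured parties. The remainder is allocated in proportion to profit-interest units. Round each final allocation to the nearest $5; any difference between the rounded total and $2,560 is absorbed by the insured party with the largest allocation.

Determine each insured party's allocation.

Sato: $870 · Halvorsen: $780 · Quinlan: $910

First tranche $1,125 split equally: $375 each.
Remainder $1,435 by profit-interest units (total 32): Sato 493.28 → $495; Halvorsen 403.59 → $405; Quinlan 538.12 → $540.
Rounding difference −$5 on remainder applied to Quinlan.
Totals: Sato $375 + $495 = $870; Halvorsen $375 + $405 = $780; Quinlan $375 + $535 = $910.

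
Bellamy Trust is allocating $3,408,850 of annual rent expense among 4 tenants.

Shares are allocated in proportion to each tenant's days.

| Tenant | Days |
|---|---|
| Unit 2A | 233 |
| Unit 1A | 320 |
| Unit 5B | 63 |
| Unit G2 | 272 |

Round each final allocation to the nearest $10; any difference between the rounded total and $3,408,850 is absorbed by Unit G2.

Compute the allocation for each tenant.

Unit 2A: $894,440 | Unit 1A: $1,228,410 | Unit 5B: $241,840 | Unit G2: $1,044,160

Sum of days: 888.
Proportional shares: Unit 2A 233/888 × $3,408,850 = 894,439.25; Unit 1A 320/888 × $3,408,850 = 1,228,414.41; Unit 5B 63/888 × $3,408,850 = 241,844.09; Unit G2 272/888 × $3,408,850 = 1,044,152.25.
After rounding ($10): Unit 2A $894,440; Unit 1A $1,228,410; Unit 5B $241,840; Unit G2 $1,044,150. Sum = $3,408,840.
Difference $3,408,850 − $3,408,840 = +$10 applied to Unit G2: Unit G2 becomes $1,044,160.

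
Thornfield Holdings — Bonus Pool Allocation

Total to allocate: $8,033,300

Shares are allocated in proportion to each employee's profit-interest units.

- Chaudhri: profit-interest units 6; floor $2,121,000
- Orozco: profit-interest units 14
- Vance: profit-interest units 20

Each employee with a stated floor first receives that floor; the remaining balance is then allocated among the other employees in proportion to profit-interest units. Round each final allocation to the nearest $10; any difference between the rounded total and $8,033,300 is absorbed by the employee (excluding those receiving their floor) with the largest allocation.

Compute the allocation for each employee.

Guaranteed amounts: Chaudhri $2,121,000. Remaining pool $5,912,300.
Remaining pool split over remaining profit-interest units 34: Orozco 2,434,476.47 → $2,434,480; Vance 3,477,823.53 → $3,477,820.

Chaudhri: $2,121,000 | Orozco: $2,434,480 | Vance: $3,477,820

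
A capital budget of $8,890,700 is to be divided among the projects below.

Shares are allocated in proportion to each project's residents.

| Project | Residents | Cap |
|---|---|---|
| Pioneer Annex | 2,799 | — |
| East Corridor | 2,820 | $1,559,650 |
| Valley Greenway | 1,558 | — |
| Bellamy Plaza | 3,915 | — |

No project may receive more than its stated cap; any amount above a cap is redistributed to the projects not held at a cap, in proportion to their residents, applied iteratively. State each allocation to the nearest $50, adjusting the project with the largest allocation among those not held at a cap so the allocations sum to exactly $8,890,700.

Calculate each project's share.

Pioneer Annex: $2,480,600 | East Corridor: $1,559,650 | Valley Greenway: $1,380,800 | Bellamy Plaza: $3,469,650

Residents total: 11,092.
Unconstrained shares: Pioneer Annex 2,243,515.08; East Corridor 2,260,347.46; Valley Greenway 1,248,801.89; Bellamy Plaza 3,138,035.57.
Capped: East Corridor ($1,559,650); balance $7,331,050 reallocated over remaining residents 8,272.
Redistributed shares: Pioneer Annex 2,480,610.37 → $2,480,600; Valley Greenway 1,380,775.62 → $1,380,800; Bellamy Plaza 3,469,664.02 → $3,469,650.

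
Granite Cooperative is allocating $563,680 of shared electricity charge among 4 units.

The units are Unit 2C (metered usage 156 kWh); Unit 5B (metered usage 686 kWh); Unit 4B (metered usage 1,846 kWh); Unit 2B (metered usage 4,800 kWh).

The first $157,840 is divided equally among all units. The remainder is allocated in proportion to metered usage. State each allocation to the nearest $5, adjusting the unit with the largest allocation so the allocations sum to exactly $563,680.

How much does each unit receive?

First tranche $157,840 split equally: $39,460 each.
Remainder $405,840 by metered usage (total 7,488): Unit 2C 8,455.00 → $8,455; Unit 5B 37,180.32 → $37,180; Unit 4B 100,050.83 → $100,050; Unit 2B 260,153.85 → $260,155.
Totals: Unit 2C $39,460 + $8,455 = $47,915; Unit 5B $39,460 + $37,180 = $76,640; Unit 4B $39,460 + $100,050 = $139,510; Unit 2B $39,460 + $260,155 = $299,615.

Unit 2C: $47,915 · Unit 5B: $76,640 · Unit 4B: $139,510 · Unit 2B: $299,615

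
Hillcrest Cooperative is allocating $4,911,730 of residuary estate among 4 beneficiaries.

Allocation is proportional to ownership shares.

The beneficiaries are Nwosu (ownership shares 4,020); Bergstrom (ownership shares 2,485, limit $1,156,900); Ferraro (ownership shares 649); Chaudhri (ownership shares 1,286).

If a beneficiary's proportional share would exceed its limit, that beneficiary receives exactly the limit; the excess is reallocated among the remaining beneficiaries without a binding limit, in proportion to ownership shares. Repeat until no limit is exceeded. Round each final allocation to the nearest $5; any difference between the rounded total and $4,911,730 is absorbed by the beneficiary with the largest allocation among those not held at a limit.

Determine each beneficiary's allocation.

Nwosu: $2,534,750 · Bergstrom: $1,156,900 · Ferraro: $409,215 · Chaudhri: $810,865

Ownership shares total: 8,440.
Pro-rata shares before constraints: Nwosu 2,339,473.29; Bergstrom 1,446,166.95; Ferraro 377,691.09; Chaudhri 748,398.67.
Capped: Bergstrom ($1,156,900); remaining pool $3,754,830 reallocated over remaining ownership shares 5,955.
Remaining shares: Nwosu 2,534,746.70 → $2,534,745; Ferraro 409,216.57 → $409,215; Chaudhri 810,866.73 → $810,865.
Rounding difference +$5 applied to Nwosu → $2,534,750.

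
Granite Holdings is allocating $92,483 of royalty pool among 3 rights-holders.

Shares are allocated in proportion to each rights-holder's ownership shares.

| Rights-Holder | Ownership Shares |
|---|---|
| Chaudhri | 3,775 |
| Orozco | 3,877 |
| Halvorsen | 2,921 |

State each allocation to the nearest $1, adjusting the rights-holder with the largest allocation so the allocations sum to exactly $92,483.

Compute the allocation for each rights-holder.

Chaudhri: $33,020 · Orozco: $33,913 · Halvorsen: $25,550

Sum of ownership shares: 10,573.
Raw shares: Chaudhri 3,775/10,573 × $92,483 = 33,020.27; Orozco 3,877/10,573 × $92,483 = 33,912.47; Halvorsen 2,921/10,573 × $92,483 = 25,550.25.
After rounding ($1): Chaudhri $33,020; Orozco $33,912; Halvorsen $25,550. Sum = $92,482.
Difference $92,483 − $92,482 = +$1 applied to largest allocation (Orozco): Orozco becomes $33,913.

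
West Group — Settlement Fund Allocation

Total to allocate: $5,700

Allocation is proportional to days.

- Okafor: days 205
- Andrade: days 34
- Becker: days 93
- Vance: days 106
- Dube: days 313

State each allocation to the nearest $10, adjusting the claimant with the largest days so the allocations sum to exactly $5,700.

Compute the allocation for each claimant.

Okafor: $1,560 · Andrade: $260 · Becker: $710 · Vance: $800 · Dube: $2,370

Sum of days: 205 + 34 + 93 + 106 + 313 = 751.
Unrounded shares: Okafor 1,555.93; Andrade 258.06; Becker 705.86; Vance 804.53; Dube 2,375.63.
After rounding ($10): Okafor $1,560; Andrade $260; Becker $710; Vance $800; Dube $2,380. Sum = $5,710.
Difference $5,700 − $5,710 = −$10 applied to largest days (Dube): Dube becomes $2,370.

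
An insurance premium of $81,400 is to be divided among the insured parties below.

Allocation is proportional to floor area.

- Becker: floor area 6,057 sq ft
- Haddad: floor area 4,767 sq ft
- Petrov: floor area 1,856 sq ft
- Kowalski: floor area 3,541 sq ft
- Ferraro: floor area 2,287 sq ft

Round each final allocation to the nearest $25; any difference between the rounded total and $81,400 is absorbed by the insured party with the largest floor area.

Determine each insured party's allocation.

Combined floor area = 18,508.
Proportional shares: Becker 6,057/18,508 × $81,400 = 26,639.28; Haddad 4,767/18,508 × $81,400 = 20,965.73; Petrov 1,856/18,508 × $81,400 = 8,162.87; Kowalski 3,541/18,508 × $81,400 = 15,573.67; Ferraro 2,287/18,508 × $81,400 = 10,058.45.
Rounded to nearest $25: Becker $26,650; Haddad $20,975; Petrov $8,175; Kowalski $15,575; Ferraro $10,050. Sum = $81,425.
Difference $81,400 − $81,425 = −$25 applied to largest floor area (Becker): Becker becomes $26,625.

Becker: $26,625 · Haddad: $20,975 · Petrov: $8,175 · Kowalski: $15,575 · Ferraro: $10,050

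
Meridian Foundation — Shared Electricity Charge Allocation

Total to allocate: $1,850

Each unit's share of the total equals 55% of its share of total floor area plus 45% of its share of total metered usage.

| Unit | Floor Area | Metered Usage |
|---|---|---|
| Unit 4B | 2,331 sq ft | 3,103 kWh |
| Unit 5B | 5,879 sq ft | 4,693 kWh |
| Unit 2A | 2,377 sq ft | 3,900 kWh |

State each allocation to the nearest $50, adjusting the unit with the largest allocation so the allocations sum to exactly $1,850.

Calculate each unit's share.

Totals — floor area 10,587, metered usage 11,696.
Blended shares (55% floor area + 45% metered usage): Unit 4B 0.2405; Unit 5B 0.4860; Unit 2A 0.2735.
Proportional shares: Unit 4B 444.89; Unit 5B 899.06; Unit 2A 506.04.
Rounded to nearest $50: Unit 4B $450; Unit 5B $900; Unit 2A $500. Sum = $1,850.
Rounded total matches; no reconciliation needed.

Unit 4B: $450; Unit 5B: $900; Unit 2A: $500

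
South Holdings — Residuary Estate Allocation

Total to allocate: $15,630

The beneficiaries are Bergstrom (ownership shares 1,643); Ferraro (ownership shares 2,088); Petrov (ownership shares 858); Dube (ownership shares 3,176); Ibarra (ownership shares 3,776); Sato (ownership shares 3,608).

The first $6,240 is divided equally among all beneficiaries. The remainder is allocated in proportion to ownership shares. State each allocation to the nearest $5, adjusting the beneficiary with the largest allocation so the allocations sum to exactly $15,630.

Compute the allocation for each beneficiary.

Equal tier: $6,240 ÷ 6 = $1,040 apiece.
Remainder $9,390 by ownership shares (total 15,149): Bergstrom 1,018.40 → $1,020; Ferraro 1,294.23 → $1,295; Petrov 531.83 → $530; Dube 1,968.62 → $1,970; Ibarra 2,340.53 → $2,340; Sato 2,236.39 → $2,235.
Totals: Bergstrom $1,040 + $1,020 = $2,060; Ferraro $1,040 + $1,295 = $2,335; Petrov $1,040 + $530 = $1,570; Dube $1,040 + $1,970 = $3,010; Ibarra $1,040 + $2,340 = $3,380; Sato $1,040 + $2,235 = $3,275.

Bergstrom: $2,060; Ferraro: $2,335; Petrov: $1,570; Dube: $3,010; Ibarra: $3,380; Sato: $3,275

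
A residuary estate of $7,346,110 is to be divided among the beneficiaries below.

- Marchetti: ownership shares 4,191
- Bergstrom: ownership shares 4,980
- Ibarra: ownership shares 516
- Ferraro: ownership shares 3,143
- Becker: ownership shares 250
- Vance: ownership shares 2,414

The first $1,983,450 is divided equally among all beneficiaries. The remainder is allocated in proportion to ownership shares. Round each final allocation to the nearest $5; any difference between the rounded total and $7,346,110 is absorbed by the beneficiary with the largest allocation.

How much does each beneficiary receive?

Equal tier: $1,983,450 ÷ 6 = $330,575 apiece.
Remainder $5,362,660 by ownership shares (total 15,494): Marchetti 1,450,555.57 → $1,450,555; Bergstrom 1,723,637.98 → $1,723,640; Ibarra 178,593.81 → $178,595; Ferraro 1,087,830.15 → $1,087,830; Becker 86,528.01 → $86,530; Vance 835,514.47 → $835,515.
Rounding difference −$5 on remainder applied to Bergstrom.
Totals: Marchetti $330,575 + $1,450,555 = $1,781,130; Bergstrom $330,575 + $1,723,635 = $2,054,210; Ibarra $330,575 + $178,595 = $509,170; Ferraro $330,575 + $1,087,830 = $1,418,405; Becker $330,575 + $86,530 = $417,105; Vance $330,575 + $835,515 = $1,166,090.

Marchetti: $1,781,130; Bergstrom: $2,054,210; Ibarra: $509,170; Ferraro: $1,418,405; Becker: $417,105; Vance: $1,166,090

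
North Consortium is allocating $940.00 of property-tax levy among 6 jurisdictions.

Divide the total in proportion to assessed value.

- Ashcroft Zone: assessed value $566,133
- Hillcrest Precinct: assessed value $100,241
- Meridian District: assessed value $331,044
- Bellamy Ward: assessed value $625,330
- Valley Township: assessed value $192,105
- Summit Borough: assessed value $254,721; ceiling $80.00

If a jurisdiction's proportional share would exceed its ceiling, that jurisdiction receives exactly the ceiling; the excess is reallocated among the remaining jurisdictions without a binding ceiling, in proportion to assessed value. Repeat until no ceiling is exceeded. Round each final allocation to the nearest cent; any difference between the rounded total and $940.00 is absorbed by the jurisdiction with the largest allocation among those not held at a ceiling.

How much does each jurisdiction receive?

Total assessed value = 2,069,574.
Unconstrained shares: Ashcroft Zone 257.1375; Hillcrest Precinct 45.5294; Meridian District 150.3601; Bellamy Ward 284.0247; Valley Township 87.2540; Summit Borough 115.6942.
Held at cap: Summit Borough ($80.00); balance $860.00 reallocated over remaining assessed value 1,814,853.
Shares after redistribution: Ashcroft Zone 268.2721 → $268.27; Hillcrest Precinct 47.5010 → $47.50; Meridian District 156.8710 → $156.87; Bellamy Ward 296.3236 → $296.32; Valley Township 91.0323 → $91.03.
Rounding difference +$0.01 applied to Bellamy Ward → $296.33.

Ashcroft Zone: $268.27 | Hillcrest Precinct: $47.50 | Meridian District: $156.87 | Bellamy Ward: $296.33 | Valley Township: $91.03 | Summit Borough: $80.00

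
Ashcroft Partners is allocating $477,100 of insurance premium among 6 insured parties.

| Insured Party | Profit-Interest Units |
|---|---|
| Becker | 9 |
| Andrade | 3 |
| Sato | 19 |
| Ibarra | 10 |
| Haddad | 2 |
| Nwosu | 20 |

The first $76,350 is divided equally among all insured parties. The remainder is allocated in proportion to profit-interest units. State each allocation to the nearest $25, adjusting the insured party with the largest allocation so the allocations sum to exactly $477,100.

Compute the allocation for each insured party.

Becker: $69,975 | Andrade: $31,800 | Sato: $133,575 | Ibarra: $76,325 | Haddad: $25,450 | Nwosu: $139,975

First tranche $76,350 split equally: $12,725 each.
Remainder $400,750 by profit-interest units (total 63): Becker 57,250.00 → $57,250; Andrade 19,083.33 → $19,075; Sato 120,861.11 → $120,850; Ibarra 63,611.11 → $63,600; Haddad 12,722.22 → $12,725; Nwosu 127,222.22 → $127,225.
Rounding difference +$25 on remainder applied to Nwosu.
Totals: Becker $12,725 + $57,250 = $69,975; Andrade $12,725 + $19,075 = $31,800; Sato $12,725 + $120,850 = $133,575; Ibarra $12,725 + $63,600 = $76,325; Haddad $12,725 + $12,725 = $25,450; Nwosu $12,725 + $127,250 = $139,975.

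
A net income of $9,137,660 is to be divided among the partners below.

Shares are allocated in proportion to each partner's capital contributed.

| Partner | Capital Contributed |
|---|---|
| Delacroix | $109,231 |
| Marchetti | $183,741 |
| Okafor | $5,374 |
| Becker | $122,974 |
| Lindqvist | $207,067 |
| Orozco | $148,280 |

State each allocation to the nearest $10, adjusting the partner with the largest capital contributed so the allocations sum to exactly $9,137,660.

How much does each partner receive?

Total capital contributed = 109,231 + 183,741 + 5,374 + 122,974 + 207,067 + 148,280 = 776,667.
Raw shares: Delacroix 1,285,127.01; Marchetti 2,161,753.73; Okafor 63,226.31; Becker 1,446,816.46; Lindqvist 2,436,189.31; Orozco 1,744,547.18.
Rounded to nearest $10: Delacroix $1,285,130; Marchetti $2,161,750; Okafor $63,230; Becker $1,446,820; Lindqvist $2,436,190; Orozco $1,744,550. Sum = $9,137,670.
Difference $9,137,660 − $9,137,670 = −$10 applied to largest capital contributed (Lindqvist): Lindqvist becomes $2,436,180.

Delacroix: $1,285,130 · Marchetti: $2,161,750 · Okafor: $63,230 · Becker: $1,446,820 · Lindqvist: $2,436,180 · Orozco: $1,744,550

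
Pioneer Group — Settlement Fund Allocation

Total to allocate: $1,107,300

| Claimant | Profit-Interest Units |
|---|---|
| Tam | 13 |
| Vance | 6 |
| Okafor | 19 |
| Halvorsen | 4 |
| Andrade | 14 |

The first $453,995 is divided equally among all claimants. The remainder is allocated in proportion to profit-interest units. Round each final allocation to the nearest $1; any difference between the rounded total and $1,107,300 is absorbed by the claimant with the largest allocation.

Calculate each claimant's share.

Equal tier: $453,995 ÷ 5 = $90,799 apiece.
Remainder $653,305 by profit-interest units (total 56): Tam 151,660.09 → $151,660; Vance 69,996.96 → $69,997; Okafor 221,657.05 → $221,657; Halvorsen 46,664.64 → $46,665; Andrade 163,326.25 → $163,326.
Totals: Tam $90,799 + $151,660 = $242,459; Vance $90,799 + $69,997 = $160,796; Okafor $90,799 + $221,657 = $312,456; Halvorsen $90,799 + $46,665 = $137,464; Andrade $90,799 + $163,326 = $254,125.

Tam: $242,459 | Vance: $160,796 | Okafor: $312,456 | Halvorsen: $137,464 | Andrade: $254,125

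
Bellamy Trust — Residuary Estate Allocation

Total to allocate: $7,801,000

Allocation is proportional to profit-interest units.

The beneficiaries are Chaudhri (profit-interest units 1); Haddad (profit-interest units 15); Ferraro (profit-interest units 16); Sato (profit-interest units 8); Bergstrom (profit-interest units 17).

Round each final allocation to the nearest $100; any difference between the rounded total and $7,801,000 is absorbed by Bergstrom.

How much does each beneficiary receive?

Chaudhri: $136,900; Haddad: $2,052,900; Ferraro: $2,189,800; Sato: $1,094,900; Bergstrom: $2,326,500

Profit-interest units total: 57.
Proportional shares: Chaudhri 1/57 × $7,801,000 = 136,859.65; Haddad 15/57 × $7,801,000 = 2,052,894.74; Ferraro 16/57 × $7,801,000 = 2,189,754.39; Sato 8/57 × $7,801,000 = 1,094,877.19; Bergstrom 17/57 × $7,801,000 = 2,326,614.04.
After rounding ($100): Chaudhri $136,900; Haddad $2,052,900; Ferraro $2,189,800; Sato $1,094,900; Bergstrom $2,326,600. Sum = $7,801,100.
Difference $7,801,000 − $7,801,100 = −$100 applied to Bergstrom: Bergstrom becomes $2,326,500.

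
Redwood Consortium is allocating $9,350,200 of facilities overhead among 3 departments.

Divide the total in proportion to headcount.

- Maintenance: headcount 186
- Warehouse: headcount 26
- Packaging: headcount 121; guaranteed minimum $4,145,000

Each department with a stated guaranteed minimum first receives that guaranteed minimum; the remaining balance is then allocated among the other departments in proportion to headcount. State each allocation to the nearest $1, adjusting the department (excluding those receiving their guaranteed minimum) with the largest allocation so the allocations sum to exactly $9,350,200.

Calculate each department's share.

Minimums first: Packaging $4,145,000. Balance $5,205,200.
Balance split over remaining headcount 212: Maintenance 4,566,826.42 → $4,566,826; Warehouse 638,373.58 → $638,374.

Maintenance: $4,566,826; Warehouse: $638,374; Packaging: $4,145,000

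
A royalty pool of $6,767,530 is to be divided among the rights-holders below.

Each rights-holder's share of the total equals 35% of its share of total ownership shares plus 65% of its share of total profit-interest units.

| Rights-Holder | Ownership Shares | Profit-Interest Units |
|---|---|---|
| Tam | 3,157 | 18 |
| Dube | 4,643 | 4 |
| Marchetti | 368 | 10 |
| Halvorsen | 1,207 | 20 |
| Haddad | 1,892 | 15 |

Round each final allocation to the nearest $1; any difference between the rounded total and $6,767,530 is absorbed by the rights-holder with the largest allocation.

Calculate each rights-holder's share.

Totals — ownership shares 11,267, profit-interest units 67.
Combined weights (35% ownership shares + 65% profit-interest units): Tam 0.2727; Dube 0.1830; Marchetti 0.1084; Halvorsen 0.2315; Haddad 0.2043.
Unrounded shares: Tam 1,845,481.40; Dube 1,238,707.78; Marchetti 733,915.21; Halvorsen 1,566,847.67; Haddad 1,382,577.94.
At nearest $1: Tam $1,845,481; Dube $1,238,708; Marchetti $733,915; Halvorsen $1,566,848; Haddad $1,382,578. Sum = $6,767,530.
No rounding difference to absorb.

Tam: $1,845,481 · Dube: $1,238,708 · Marchetti: $733,915 · Halvorsen: $1,566,848 · Haddad: $1,382,578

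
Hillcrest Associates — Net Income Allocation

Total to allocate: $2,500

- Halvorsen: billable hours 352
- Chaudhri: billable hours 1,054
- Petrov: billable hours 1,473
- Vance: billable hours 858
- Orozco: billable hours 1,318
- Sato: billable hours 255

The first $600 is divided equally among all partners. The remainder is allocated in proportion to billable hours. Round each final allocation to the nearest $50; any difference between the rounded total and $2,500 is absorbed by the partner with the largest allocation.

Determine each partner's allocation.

$600 shared equally gives $100 per partner.
Remainder $1,900 by billable hours (total 5,310): Halvorsen 125.95 → $150; Chaudhri 377.14 → $400; Petrov 527.06 → $550; Vance 307.01 → $300; Orozco 471.60 → $450; Sato 91.24 → $100.
Rounding difference −$50 on remainder applied to Petrov.
Totals: Halvorsen $100 + $150 = $250; Chaudhri $100 + $400 = $500; Petrov $100 + $500 = $600; Vance $100 + $300 = $400; Orozco $100 + $450 = $550; Sato $100 + $100 = $200.

Halvorsen: $250; Chaudhri: $500; Petrov: $600; Vance: $400; Orozco: $550; Sato: $200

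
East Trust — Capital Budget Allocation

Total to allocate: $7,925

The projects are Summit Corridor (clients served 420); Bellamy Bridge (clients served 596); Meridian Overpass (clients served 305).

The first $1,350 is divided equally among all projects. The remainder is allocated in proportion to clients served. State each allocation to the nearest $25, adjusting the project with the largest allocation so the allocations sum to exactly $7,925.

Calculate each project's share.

$1,350 shared equally gives $450 per project.
Remainder $6,575 by clients served (total 1,321): Summit Corridor 2,090.46 → $2,100; Bellamy Bridge 2,966.46 → $2,975; Meridian Overpass 1,518.07 → $1,525.
Rounding difference −$25 on remainder applied to Bellamy Bridge.
Totals: Summit Corridor $450 + $2,100 = $2,550; Bellamy Bridge $450 + $2,950 = $3,400; Meridian Overpass $450 + $1,525 = $1,975.

Summit Corridor: $2,550 · Bellamy Bridge: $3,400 · Meridian Overpass: $1,975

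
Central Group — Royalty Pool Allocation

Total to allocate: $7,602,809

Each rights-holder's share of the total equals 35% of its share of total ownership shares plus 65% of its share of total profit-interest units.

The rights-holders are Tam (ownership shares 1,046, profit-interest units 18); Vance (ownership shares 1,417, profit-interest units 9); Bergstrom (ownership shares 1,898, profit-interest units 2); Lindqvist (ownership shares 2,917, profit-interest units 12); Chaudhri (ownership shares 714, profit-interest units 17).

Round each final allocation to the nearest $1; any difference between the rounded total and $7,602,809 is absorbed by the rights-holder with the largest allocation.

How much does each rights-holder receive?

Tam: $1,881,942; Vance: $1,238,633; Bergstrom: $802,358; Lindqvist: $1,993,679; Chaudhri: $1,686,197

Ownership shares total 7,992; profit-interest units total 58.
Composite weights (35% ownership shares + 65% profit-interest units): Tam 0.2475; Vance 0.1629; Bergstrom 0.1055; Lindqvist 0.2622; Chaudhri 0.2218.
Unrounded shares: Tam 1,881,941.91; Vance 1,238,633.48; Bergstrom 802,357.99; Lindqvist 1,993,678.94; Chaudhri 1,686,196.67.
Rounded to nearest $1: Tam $1,881,942; Vance $1,238,633; Bergstrom $802,358; Lindqvist $1,993,679; Chaudhri $1,686,197. Sum = $7,602,809.
No rounding difference to absorb.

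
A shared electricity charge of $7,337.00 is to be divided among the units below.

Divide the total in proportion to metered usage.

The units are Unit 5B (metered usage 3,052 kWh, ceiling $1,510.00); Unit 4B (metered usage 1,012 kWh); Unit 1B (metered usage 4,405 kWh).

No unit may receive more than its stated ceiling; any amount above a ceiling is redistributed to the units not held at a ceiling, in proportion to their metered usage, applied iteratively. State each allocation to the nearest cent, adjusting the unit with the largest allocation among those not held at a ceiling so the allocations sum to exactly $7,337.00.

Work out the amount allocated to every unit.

Unit 5B: $1,510.00; Unit 4B: $1,088.60; Unit 1B: $4,738.40

Metered usage total: 8,469.
Proportional shares (ignoring caps): Unit 5B 2,644.0576; Unit 4B 876.7321; Unit 1B 3,816.2103.
Cap binds for Unit 5B ($1,510.00); residual $5,827.00 reallocated over remaining metered usage 5,417.
Shares after redistribution: Unit 4B 1,088.5959 → $1,088.60; Unit 1B 4,738.4041 → $4,738.40.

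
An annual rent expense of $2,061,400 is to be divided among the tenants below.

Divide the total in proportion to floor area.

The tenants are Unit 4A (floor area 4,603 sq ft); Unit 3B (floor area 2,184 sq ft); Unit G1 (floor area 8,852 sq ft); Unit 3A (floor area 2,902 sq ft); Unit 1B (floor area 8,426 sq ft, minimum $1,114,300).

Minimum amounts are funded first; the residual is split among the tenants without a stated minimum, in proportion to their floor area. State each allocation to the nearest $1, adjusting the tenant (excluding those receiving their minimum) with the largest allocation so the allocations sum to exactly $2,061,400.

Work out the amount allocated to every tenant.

Fund the minimums — Unit 1B $1,114,300. Residual $947,100.
Residual split over remaining floor area 18,541: Unit 4A 235,127.63 → $235,128; Unit 3B 111,561.75 → $111,562; Unit G1 452,172.44 → $452,172; Unit 3A 148,238.19 → $148,238.

Unit 4A: $235,128; Unit 3B: $111,562; Unit G1: $452,172; Unit 3A: $148,238; Unit 1B: $1,114,300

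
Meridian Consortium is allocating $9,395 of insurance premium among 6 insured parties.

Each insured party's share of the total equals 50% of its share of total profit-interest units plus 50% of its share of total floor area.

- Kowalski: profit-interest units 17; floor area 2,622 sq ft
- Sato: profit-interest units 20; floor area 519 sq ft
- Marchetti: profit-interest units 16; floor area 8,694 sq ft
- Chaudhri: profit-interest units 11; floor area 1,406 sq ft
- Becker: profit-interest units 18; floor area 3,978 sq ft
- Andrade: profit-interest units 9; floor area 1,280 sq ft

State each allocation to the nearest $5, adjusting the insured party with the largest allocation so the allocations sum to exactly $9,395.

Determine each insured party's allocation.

Kowalski: $1,545; Sato: $1,165; Marchetti: $3,030; Chaudhri: $925; Becker: $1,940; Andrade: $790

Totals — profit-interest units 91, floor area 18,499.
Combined weights (50% profit-interest units + 50% floor area): Kowalski 0.1643; Sato 0.1239; Marchetti 0.3229; Chaudhri 0.0984; Becker 0.2064; Andrade 0.0840.
Raw shares: Kowalski 1,543.37; Sato 1,164.21; Marchetti 3,033.62; Chaudhri 924.86; Becker 1,939.32; Andrade 789.62.
At nearest $5: Kowalski $1,545; Sato $1,165; Marchetti $3,035; Chaudhri $925; Becker $1,940; Andrade $790. Sum = $9,400.
Difference $9,395 − $9,400 = −$5 applied to largest allocation (Marchetti): Marchetti becomes $3,030.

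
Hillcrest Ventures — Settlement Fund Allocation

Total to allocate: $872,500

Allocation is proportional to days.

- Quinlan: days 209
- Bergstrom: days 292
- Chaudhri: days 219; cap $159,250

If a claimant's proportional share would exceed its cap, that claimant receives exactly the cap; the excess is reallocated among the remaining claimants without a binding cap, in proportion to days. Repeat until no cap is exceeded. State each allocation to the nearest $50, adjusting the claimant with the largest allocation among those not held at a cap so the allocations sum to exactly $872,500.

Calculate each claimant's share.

Quinlan: $297,550; Bergstrom: $415,700; Chaudhri: $159,250

Days total: 720.
Proportional shares (ignoring caps): Quinlan 253,267.36; Bergstrom 353,847.22; Chaudhri 265,385.42.
Cap binds for Chaudhri ($159,250); balance $713,250 reallocated over remaining days 501.
Redistributed shares: Quinlan 297,543.41 → $297,550; Bergstrom 415,706.59 → $415,700.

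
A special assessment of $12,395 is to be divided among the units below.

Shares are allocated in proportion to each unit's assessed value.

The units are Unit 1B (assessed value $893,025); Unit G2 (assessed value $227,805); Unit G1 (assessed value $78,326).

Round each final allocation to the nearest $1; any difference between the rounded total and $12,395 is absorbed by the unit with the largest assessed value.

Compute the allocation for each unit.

Unit 1B: $9,230; Unit G2: $2,355; Unit G1: $810

Sum of assessed value: 893,025 + 227,805 + 78,326 = 1,199,156.
Proportional shares: Unit 1B 9,230.70; Unit G2 2,354.69; Unit G1 809.61.
Rounded to nearest $1: Unit 1B $9,231; Unit G2 $2,355; Unit G1 $810. Sum = $12,396.
Difference $12,395 − $12,396 = −$1 applied to largest assessed value (Unit 1B): Unit 1B becomes $9,230.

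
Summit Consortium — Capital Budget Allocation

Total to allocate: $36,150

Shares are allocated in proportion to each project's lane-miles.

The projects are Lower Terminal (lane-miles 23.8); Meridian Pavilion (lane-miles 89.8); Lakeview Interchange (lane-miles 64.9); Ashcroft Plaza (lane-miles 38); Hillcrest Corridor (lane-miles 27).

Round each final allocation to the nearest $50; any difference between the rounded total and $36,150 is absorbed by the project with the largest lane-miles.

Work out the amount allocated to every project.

Lane-miles total: 23.8 + 89.8 + 64.9 + 38 + 27 = 243.5.
Unrounded shares: Lower Terminal 3,533.35; Meridian Pavilion 13,331.70; Lakeview Interchange 9,635.05; Ashcroft Plaza 5,641.48; Hillcrest Corridor 4,008.42.
At nearest $50: Lower Terminal $3,550; Meridian Pavilion $13,350; Lakeview Interchange $9,650; Ashcroft Plaza $5,650; Hillcrest Corridor $4,000. Sum = $36,200.
Difference $36,150 − $36,200 = −$50 applied to largest lane-miles (Meridian Pavilion): Meridian Pavilion becomes $13,300.

Lower Terminal: $3,550; Meridian Pavilion: $13,300; Lakeview Interchange: $9,650; Ashcroft Plaza: $5,650; Hillcrest Corridor: $4,000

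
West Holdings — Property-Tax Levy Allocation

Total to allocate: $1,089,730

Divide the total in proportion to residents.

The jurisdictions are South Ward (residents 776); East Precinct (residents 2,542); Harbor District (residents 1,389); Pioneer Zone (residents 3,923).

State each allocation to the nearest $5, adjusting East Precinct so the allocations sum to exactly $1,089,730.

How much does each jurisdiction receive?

Residents total: 8,630.
Unrounded shares: South Ward 776/8,630 × $1,089,730 = 97,987.31; East Precinct 2,542/8,630 × $1,089,730 = 320,984.20; Harbor District 1,389/8,630 × $1,089,730 = 175,392.23; Pioneer Zone 3,923/8,630 × $1,089,730 = 495,366.26.
At nearest $5: South Ward $97,985; East Precinct $320,985; Harbor District $175,390; Pioneer Zone $495,365. Sum = $1,089,725.
Difference $1,089,730 − $1,089,725 = +$5 applied to East Precinct: East Precinct becomes $320,990.

South Ward: $97,985 · East Precinct: $320,990 · Harbor District: $175,390 · Pioneer Zone: $495,365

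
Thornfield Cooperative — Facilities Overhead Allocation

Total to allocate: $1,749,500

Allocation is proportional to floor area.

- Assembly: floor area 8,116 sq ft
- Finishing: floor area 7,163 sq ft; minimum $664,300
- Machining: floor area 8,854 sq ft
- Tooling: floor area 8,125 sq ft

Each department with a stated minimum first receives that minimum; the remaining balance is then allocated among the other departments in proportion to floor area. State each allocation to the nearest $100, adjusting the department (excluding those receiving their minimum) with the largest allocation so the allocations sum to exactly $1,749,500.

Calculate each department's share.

Assembly: $351,000 | Finishing: $664,300 | Machining: $382,800 | Tooling: $351,400

Fund the minimums — Finishing $664,300. Remaining pool $1,085,200.
Remaining pool split over remaining floor area 25,095: Assembly 350,965.66 → $351,000; Machining 382,879.49 → $382,900; Tooling 351,354.85 → $351,400.
Rounding difference −$100 applied to Machining → $382,800.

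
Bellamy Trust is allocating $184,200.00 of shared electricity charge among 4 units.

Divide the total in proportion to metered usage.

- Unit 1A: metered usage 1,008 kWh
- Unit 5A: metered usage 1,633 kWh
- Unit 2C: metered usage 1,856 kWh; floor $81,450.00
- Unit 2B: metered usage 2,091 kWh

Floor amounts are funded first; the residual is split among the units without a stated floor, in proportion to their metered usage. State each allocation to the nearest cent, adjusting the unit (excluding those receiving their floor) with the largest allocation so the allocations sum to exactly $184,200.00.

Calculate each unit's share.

Unit 1A: $21,887.57 | Unit 5A: $35,458.74 | Unit 2C: $81,450.00 | Unit 2B: $45,403.69

Minimums first: Unit 2C $81,450.00. Balance $102,750.00.
Balance split over remaining metered usage 4,732: Unit 1A 21,887.5740 → $21,887.57; Unit 5A 35,458.7384 → $35,458.74; Unit 2B 45,403.6877 → $45,403.69.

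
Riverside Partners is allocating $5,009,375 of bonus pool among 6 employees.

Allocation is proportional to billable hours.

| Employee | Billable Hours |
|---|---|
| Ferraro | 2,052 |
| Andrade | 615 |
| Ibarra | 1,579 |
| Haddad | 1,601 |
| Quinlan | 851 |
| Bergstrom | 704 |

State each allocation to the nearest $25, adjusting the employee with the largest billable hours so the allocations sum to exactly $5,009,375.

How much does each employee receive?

Ferraro: $1,388,700 · Andrade: $416,200 · Ibarra: $1,068,600 · Haddad: $1,083,500 · Quinlan: $575,925 · Bergstrom: $476,450

Billable hours total: 2,052 + 615 + 1,579 + 1,601 + 851 + 704 = 7,402.
Unrounded shares: Ferraro 1,388,710.82; Andrade 416,207.19; Ibarra 1,068,603.50; Haddad 1,083,492.21; Quinlan 575,922.47; Bergstrom 476,438.80.
After rounding ($25): Ferraro $1,388,700; Andrade $416,200; Ibarra $1,068,600; Haddad $1,083,500; Quinlan $575,925; Bergstrom $476,450. Sum = $5,009,375.
Sum already equals the total — no adjustment.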